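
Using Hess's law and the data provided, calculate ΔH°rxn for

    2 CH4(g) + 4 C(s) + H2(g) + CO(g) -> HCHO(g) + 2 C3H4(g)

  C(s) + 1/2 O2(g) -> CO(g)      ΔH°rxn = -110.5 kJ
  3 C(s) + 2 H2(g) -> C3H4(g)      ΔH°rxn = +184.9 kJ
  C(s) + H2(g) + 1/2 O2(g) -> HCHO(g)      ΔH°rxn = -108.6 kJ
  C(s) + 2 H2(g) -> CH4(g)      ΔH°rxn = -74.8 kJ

equation 1 reversed (CO(g) must end up as a reactant): +110.5 kJ
equation 2 × 2 (×2 to match 2 C3H4(g) in the target): (2)·(+184.9) = +369.8 kJ
equation 3 as written (HCHO(g) already on the product side): -108.6 kJ
equation 4 reversed and × 2 (reverse to put CH4(g) on the reactant side; ×2 to match 2 CH4(g) in the target): (-2)·(-74.8) = +149.6 kJ
Summing the manipulated equations, ΔH°rxn = (-1)·(-110.5) + (2)·(+184.9) + (1)·(-108.6) + (-2)·(-74.8) = 521.3 kJ

ΔH°rxn = 521.3 kJ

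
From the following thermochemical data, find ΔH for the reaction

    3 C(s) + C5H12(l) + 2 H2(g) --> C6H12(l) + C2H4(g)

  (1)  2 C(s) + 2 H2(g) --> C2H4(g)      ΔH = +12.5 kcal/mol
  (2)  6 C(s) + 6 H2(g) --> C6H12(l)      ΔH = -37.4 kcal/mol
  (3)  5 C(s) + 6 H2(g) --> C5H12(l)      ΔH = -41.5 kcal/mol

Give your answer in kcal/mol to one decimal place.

ΔH = 16.6 kcal/mol

(1) as written: +12.5 kcal/mol
(2) as written: -37.4 kcal/mol
(3) reversed: +41.5 kcal/mol
ΔH = (1)·(+12.5) + (1)·(-37.4) + (-1)·(-41.5) = 16.6 kcal/mol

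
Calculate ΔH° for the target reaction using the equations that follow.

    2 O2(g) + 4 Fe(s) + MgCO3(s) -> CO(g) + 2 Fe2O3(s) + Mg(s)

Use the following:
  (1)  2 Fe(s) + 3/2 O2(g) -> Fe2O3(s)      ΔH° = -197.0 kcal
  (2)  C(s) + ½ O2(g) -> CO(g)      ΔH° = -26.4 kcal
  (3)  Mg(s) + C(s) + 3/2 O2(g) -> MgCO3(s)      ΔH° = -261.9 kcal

(1) × 2 (×2 to match 2 Fe2O3(s) in the target): (2)·(-197.0) = -394.0 kcal
(2) as written (CO(g) already on the product side): -26.4 kcal
(3) reversed (MgCO3(s) must end up as a reactant): +261.9 kcal
Since enthalpy is a state function, ΔH° = (2)·(-197.0) + (1)·(-26.4) + (-1)·(-261.9) = -158.5 kcal

ΔH° = -158.5 kcal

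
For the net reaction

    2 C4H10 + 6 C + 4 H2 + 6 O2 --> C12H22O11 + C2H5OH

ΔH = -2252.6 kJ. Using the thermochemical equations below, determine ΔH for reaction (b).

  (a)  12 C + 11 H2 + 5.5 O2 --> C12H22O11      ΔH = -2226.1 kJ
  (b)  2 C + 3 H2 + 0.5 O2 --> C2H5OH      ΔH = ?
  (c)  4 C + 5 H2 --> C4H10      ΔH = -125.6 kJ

ΔH = -277.7 kJ

(a) as written: -2226.1 kJ
(b) as written: contributes x
(c) reversed and × 2: (-2)·(-125.6) = +251.2 kJ
-2252.6 = (-2226.1) + (+251.2) + x
x = (-2252.6 − (-1974.9)) / (1) = -277.7 kJ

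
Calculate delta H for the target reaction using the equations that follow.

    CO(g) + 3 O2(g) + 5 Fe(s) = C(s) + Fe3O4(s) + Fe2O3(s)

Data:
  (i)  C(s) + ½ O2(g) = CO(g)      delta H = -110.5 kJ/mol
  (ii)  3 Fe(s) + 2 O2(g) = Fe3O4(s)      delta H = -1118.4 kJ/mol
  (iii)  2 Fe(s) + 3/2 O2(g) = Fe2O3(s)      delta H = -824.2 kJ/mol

(i) reversed: +110.5 kJ/mol
(ii) as written: -1118.4 kJ/mol
(iii) as written: -824.2 kJ/mol
By Hess's law, delta H = (-1)·(-110.5) + (1)·(-1118.4) + (1)·(-824.2) = -1832.1 kJ/mol

delta H = -1832.1 kJ/mol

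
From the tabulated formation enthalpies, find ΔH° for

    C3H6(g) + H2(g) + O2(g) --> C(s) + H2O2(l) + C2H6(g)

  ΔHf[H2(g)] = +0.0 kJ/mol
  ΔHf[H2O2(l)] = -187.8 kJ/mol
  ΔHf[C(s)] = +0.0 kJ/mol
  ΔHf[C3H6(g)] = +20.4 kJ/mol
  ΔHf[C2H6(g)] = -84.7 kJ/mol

ΔH° = -292.9 kJ/mol

Products: 1·(+0.0) + 1·(-187.8) + 1·(-84.7) = -272.5
Reactants: 1·(+20.4) + 1·(+0.0) + 1·(+0.0) = +20.4
ΔH° = (-272.5) − (+20.4) = -292.9 kJ/mol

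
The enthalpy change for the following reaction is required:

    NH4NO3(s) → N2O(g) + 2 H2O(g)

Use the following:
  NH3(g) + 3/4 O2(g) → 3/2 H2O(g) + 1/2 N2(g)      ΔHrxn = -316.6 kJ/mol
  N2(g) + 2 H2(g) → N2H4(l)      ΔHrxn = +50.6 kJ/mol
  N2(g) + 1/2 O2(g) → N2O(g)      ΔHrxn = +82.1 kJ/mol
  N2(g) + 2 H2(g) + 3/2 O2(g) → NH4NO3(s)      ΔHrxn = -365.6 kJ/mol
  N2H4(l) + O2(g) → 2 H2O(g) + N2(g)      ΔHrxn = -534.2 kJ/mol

ΔHrxn = -35.9 kJ/mol

equation 1: not needed.
equation 2 as written: +50.6 kJ/mol
equation 3 as written: +82.1 kJ/mol
equation 4 reversed: +365.6 kJ/mol
equation 5 as written: -534.2 kJ/mol
Summing the manipulated equations, ΔHrxn = (1)·(+50.6) + (1)·(+82.1) + (-1)·(-365.6) + (1)·(-534.2) = -35.9 kJ/mol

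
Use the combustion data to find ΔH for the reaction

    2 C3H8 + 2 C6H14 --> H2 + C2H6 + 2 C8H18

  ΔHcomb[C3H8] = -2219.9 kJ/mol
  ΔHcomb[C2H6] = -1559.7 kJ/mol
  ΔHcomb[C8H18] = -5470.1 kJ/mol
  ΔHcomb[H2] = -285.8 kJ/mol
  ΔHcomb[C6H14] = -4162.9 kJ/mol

ΔH = 20.1 kJ/mol

With combustion enthalpies, reactants minus products:
= [2·(-2219.9) + 2·(-4162.9)] − [1·(-285.8) + 1·(-1559.7) + 2·(-5470.1)]
= 20.1 kJ/mol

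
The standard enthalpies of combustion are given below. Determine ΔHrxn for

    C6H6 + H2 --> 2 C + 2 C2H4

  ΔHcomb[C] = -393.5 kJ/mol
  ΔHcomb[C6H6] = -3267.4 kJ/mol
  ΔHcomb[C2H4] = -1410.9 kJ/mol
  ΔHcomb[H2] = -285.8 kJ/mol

ΔHrxn = 55.6 kJ/mol

Using ΔH = Σ nΔHc°(reactants) − Σ nΔHc°(products):
= [1·(-3267.4) + 1·(-285.8)] − [2·(-393.5) + 2·(-1410.9)]
= 55.6 kJ/mol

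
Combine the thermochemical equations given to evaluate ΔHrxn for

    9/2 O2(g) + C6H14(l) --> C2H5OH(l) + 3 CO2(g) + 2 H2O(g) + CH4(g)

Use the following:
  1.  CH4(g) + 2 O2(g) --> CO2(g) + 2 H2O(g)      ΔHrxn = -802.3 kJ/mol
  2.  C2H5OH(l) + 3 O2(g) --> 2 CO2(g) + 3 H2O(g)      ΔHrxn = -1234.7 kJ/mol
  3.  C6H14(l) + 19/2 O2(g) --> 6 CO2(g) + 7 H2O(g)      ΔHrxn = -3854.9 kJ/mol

eq. 1 reversed (reverse to put CH4(g) on the product side): +802.3 kJ/mol
eq. 2 reversed (reverse to put C2H5OH(l) on the product side): +1234.7 kJ/mol
eq. 3 as written (C6H14(l) already on the reactant side): -3854.9 kJ/mol
ΔHrxn = (+802.3) + (+1234.7) + (-3854.9) = -1817.9 kJ/mol

ΔHrxn = -1817.9 kJ/mol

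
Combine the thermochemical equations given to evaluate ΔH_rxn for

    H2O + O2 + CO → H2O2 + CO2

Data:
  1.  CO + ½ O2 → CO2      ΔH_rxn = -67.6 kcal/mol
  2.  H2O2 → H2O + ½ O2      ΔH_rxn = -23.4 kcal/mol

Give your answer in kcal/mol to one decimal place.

ΔH_rxn = -44.2 kcal/mol

eq. 1 as written (CO already on the reactant side): -67.6 kcal/mol
eq. 2 reversed (reverse to put H2O2 on the product side): +23.4 kcal/mol
ΔH_rxn = (-67.6) + (+23.4) = -44.2 kcal/mol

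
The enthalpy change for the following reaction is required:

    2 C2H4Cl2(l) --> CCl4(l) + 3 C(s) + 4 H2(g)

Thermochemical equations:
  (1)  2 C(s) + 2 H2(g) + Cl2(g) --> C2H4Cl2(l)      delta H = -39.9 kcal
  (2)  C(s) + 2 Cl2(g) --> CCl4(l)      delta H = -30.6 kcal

(1) reversed and × 2 (reverse to put C2H4Cl2(l) on the reactant side; scale by 2 for the 2 C2H4Cl2(l)): (-2)·(-39.9) = +79.8 kcal
(2) as written (CCl4(l) already on the product side): -30.6 kcal
delta H = (+79.8) + (-30.6) = 49.2 kcal

delta H = 49.2 kcal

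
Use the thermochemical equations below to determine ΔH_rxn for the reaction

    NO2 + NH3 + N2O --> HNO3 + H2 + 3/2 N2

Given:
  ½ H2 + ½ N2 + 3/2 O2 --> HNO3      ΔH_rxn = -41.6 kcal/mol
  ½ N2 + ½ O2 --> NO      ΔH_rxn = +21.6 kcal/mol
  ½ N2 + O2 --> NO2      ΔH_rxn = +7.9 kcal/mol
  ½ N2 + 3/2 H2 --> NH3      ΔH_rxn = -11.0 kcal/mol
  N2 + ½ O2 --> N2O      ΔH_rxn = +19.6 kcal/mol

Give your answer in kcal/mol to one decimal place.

ΔH_rxn = -58.1 kcal/mol

equation 1 as written (HNO3 already on the product side): -41.6 kcal/mol
equation 2: not needed (NO appears nowhere else).
equation 3 reversed (NO2 must end up as a reactant): -7.9 kcal/mol
equation 4 reversed (reverse to put NH3 on the reactant side): +11.0 kcal/mol
equation 5 reversed (N2O must end up as a reactant): -19.6 kcal/mol
By Hess's law, ΔH_rxn = (-41.6) + (-7.9) + (+11.0) + (-19.6) = -58.1 kcal/mol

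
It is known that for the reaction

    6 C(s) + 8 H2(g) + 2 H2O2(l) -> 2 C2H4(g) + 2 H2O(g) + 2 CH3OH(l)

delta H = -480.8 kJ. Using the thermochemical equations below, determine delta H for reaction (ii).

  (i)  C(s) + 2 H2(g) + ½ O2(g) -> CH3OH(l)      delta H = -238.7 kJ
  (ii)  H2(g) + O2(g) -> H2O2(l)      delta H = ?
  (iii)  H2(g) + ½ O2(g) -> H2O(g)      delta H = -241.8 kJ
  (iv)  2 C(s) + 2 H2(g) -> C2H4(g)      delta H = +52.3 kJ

delta H = -187.8 kJ

(i) × 2: (2)·(-238.7) = -477.4 kJ
(ii) reversed and × 2: contributes −2·x
(iii) × 2: (2)·(-241.8) = -483.6 kJ
(iv) × 2: (2)·(+52.3) = +104.6 kJ
-480.8 = (-477.4) + (-483.6) + (+104.6) − 2·x
x = (-480.8 − (-856.4)) / (-2) = -187.8 kJ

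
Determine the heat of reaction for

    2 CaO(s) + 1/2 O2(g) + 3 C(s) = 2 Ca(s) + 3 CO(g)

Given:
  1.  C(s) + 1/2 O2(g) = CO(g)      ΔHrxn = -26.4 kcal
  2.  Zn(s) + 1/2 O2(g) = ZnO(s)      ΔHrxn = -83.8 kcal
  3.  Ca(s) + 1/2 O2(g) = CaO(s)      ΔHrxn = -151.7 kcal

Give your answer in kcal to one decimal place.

eq. 1 × 3 (×3 to match 3 CO(g) in the target): (3)·(-26.4) = -79.2 kcal
eq. 2: not needed (Zn(s) appears nowhere else).
eq. 3 reversed and × 2 (CaO(s) must end up as a reactant; scale by 2 for the 2 CaO(s)): (-2)·(-151.7) = +303.4 kcal
ΔHrxn = (-79.2) + (+303.4) = 224.2 kcal

ΔHrxn = 224.2 kcal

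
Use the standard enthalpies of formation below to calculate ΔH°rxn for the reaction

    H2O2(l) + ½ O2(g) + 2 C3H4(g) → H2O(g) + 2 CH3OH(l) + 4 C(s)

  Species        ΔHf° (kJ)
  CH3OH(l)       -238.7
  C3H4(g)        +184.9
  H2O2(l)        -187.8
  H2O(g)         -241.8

Products: 1·(-241.8) + 2·(-238.7) + 4·(+0.0) = -719.2
Reactants: 1·(-187.8) + 1/2·(+0.0) + 2·(+184.9) = +182.0
ΔH°rxn = (-719.2) − (+182.0) = -901.2 kJ

ΔH°rxn = -901.2 kJ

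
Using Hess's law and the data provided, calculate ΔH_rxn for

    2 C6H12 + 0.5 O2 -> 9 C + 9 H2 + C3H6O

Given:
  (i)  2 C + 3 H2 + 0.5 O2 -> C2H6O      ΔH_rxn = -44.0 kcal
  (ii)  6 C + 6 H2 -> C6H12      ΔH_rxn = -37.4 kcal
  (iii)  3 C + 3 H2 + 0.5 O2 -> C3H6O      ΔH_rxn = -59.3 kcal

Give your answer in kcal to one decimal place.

ΔH_rxn = 15.5 kcal

(i): not needed.
(ii) reversed and × 2: (-2)·(-37.4) = +74.8 kcal
(iii) as written: -59.3 kcal
Summing the manipulated equations, ΔH_rxn = (+74.8) + (-59.3) = 15.5 kcal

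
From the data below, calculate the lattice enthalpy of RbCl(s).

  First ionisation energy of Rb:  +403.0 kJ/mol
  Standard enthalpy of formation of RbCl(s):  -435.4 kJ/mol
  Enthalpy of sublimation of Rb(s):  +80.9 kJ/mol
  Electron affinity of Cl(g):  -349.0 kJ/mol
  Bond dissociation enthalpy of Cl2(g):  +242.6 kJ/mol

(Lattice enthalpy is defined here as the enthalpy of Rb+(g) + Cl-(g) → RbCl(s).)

ΔHf° = 1·ΔHsub + 1·(ΣIE) + 1/2·D(Cl2) + 1·EA + U
-435.4 = 1·(+80.9) + 1·(+403.0) + 1/2·(+242.6) + 1·(-349.0) + U
U = -435.4 − (+256.2) = -691.6 kJ/mol

U = -691.6 kJ/mol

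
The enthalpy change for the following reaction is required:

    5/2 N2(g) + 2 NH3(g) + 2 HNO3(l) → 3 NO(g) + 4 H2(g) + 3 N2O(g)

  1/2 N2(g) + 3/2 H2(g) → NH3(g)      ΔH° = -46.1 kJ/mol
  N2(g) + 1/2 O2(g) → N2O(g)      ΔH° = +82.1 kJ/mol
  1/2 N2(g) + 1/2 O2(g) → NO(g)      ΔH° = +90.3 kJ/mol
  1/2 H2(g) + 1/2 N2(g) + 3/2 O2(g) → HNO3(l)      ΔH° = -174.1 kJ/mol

ΔH° = 957.6 kJ/mol

equation 1 reversed and × 2 (NH3(g) must end up as a reactant; scale by 2 for the 2 NH3(g)): (-2)·(-46.1) = +92.2 kJ/mol
equation 2 × 3 (×3 to match 3 N2O(g) in the target): (3)·(+82.1) = +246.3 kJ/mol
equation 3 × 3 (×3 to match 3 NO(g) in the target): (3)·(+90.3) = +270.9 kJ/mol
equation 4 reversed and × 2 (HNO3(l) must end up as a reactant; ×2 to match 2 HNO3(l) in the target): (-2)·(-174.1) = +348.2 kJ/mol
By Hess's law, ΔH° = (-2)·(-46.1) + (3)·(+82.1) + (3)·(+90.3) + (-2)·(-174.1) = 957.6 kJ/mol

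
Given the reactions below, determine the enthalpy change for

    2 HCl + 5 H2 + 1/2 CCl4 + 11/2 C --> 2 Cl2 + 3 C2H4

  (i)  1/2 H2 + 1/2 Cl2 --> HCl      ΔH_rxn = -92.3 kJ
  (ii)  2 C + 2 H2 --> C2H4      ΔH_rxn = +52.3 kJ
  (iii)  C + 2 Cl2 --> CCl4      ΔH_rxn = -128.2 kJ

ΔH_rxn = 405.6 kJ

(i) reversed and × 2 (reverse to put HCl on the reactant side; ×2 to match 2 HCl in the target): (-2)·(-92.3) = +184.6 kJ
(ii) × 3 (×3 to match 3 C2H4 in the target): (3)·(+52.3) = +156.9 kJ
(iii) reversed and × 1/2 (reverse to put CCl4 on the reactant side; ×1/2 to match 1/2 CCl4 in the target): (-1/2)·(-128.2) = +64.1 kJ
Combining the equations, ΔH_rxn = (+184.6) + (+156.9) + (+64.1) = 405.6 kJ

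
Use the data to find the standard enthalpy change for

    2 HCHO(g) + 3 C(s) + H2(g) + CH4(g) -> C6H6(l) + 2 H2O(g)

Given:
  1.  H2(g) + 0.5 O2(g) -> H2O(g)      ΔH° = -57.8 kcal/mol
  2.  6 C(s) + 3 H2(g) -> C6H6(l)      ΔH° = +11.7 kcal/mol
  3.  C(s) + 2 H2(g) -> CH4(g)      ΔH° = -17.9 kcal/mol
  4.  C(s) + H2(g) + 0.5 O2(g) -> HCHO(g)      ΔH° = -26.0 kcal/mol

ΔH° = -34.0 kcal/mol

eq. 1 × 2 (×2 to match 2 H2O(g) in the target): (2)·(-57.8) = -115.6 kcal/mol
eq. 2 as written (C6H6(l) already on the product side): +11.7 kcal/mol
eq. 3 reversed (CH4(g) must end up as a reactant): +17.9 kcal/mol
eq. 4 reversed and × 2 (reverse to put HCHO(g) on the reactant side; ×2 to match 2 HCHO(g) in the target): (-2)·(-26.0) = +52.0 kcal/mol
Combining the equations, ΔH° = (2)·(-57.8) + (1)·(+11.7) + (-1)·(-17.9) + (-2)·(-26.0) = -34.0 kcal/mol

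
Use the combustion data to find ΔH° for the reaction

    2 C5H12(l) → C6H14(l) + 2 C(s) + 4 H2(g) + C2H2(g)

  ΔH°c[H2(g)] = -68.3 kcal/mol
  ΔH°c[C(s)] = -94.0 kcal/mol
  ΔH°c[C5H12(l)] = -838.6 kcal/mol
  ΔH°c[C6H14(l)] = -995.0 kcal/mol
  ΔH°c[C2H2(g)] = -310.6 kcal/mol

ΔH° = 89.6 kcal/mol

Using ΔH = Σ nΔHc°(reactants) − Σ nΔHc°(products):
= [2·(-838.6)] − [1·(-995.0) + 2·(-94.0) + 4·(-68.3) + 1·(-310.6)]
= 89.6 kcal/mol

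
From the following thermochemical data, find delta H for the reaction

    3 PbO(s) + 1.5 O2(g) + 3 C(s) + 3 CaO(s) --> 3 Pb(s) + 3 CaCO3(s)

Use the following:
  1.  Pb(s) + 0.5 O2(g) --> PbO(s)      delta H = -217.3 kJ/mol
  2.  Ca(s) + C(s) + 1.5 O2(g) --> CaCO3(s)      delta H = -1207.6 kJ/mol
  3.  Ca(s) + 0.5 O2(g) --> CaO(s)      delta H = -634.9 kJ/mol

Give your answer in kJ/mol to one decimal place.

eq. 1 reversed and × 3 (PbO(s) must end up as a reactant; scale by 3 for the 3 PbO(s)): (-3)·(-217.3) = +651.9 kJ/mol
eq. 2 × 3 (×3 to match 3 CaCO3(s) in the target): (3)·(-1207.6) = -3622.8 kJ/mol
eq. 3 reversed and × 3 (CaO(s) must end up as a reactant; ×3 to match 3 CaO(s) in the target): (-3)·(-634.9) = +1904.7 kJ/mol
delta H = (+651.9) + (-3622.8) + (+1904.7) = -1066.2 kJ/mol

delta H = -1066.2 kJ/mol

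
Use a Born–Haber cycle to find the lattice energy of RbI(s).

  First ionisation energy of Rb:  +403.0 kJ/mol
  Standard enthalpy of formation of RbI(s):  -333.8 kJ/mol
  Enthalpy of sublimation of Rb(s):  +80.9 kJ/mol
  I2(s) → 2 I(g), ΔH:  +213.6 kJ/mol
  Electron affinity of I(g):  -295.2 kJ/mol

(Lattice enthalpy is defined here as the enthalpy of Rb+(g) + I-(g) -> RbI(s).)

ΔHf° = 1·ΔHsub + 1·(ΣIE) + 1/2·D(I2) + 1·EA + U
-333.8 = 1·(+80.9) + 1·(+403.0) + 1/2·(+213.6) + 1·(-295.2) + U
U = -333.8 − (+295.5) = -629.3 kJ/mol

U = -629.3 kJ/mol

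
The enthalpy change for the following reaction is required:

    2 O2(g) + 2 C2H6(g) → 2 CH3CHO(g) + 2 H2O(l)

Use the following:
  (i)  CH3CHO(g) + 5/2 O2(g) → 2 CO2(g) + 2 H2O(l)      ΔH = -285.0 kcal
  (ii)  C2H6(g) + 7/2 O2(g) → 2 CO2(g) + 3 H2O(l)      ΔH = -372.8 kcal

(i) reversed and × 2: (-2)·(-285.0) = +570.0 kcal
(ii) × 2: (2)·(-372.8) = -745.6 kcal
ΔH = (+570.0) + (-745.6) = -175.6 kcal

ΔH = -175.6 kcal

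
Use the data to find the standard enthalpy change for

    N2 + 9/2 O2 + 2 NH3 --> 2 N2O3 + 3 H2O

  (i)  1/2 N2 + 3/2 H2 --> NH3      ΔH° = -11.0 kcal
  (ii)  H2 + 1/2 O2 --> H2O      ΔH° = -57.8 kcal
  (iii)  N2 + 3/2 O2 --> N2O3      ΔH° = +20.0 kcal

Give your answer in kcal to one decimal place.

ΔH° = -111.4 kcal

(i) reversed and × 2 (reverse to put NH3 on the reactant side; scale by 2 for the 2 NH3): (-2)·(-11.0) = +22.0 kcal
(ii) × 3 (scale by 3 for the 3 H2O): (3)·(-57.8) = -173.4 kcal
(iii) × 2 (×2 to match 2 N2O3 in the target): (2)·(+20.0) = +40.0 kcal
ΔH° = (+22.0) + (-173.4) + (+40.0) = -111.4 kcal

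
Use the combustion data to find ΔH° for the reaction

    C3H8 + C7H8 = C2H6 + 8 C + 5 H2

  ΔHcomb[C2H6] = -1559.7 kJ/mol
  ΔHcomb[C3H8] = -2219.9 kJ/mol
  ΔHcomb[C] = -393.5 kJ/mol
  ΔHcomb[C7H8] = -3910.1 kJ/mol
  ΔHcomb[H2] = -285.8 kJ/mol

With combustion enthalpies, reactants minus products:
= [1·(-2219.9) + 1·(-3910.1)] − [1·(-1559.7) + 8·(-393.5) + 5·(-285.8)]
= 6.7 kJ/mol

ΔH° = 6.7 kJ/mol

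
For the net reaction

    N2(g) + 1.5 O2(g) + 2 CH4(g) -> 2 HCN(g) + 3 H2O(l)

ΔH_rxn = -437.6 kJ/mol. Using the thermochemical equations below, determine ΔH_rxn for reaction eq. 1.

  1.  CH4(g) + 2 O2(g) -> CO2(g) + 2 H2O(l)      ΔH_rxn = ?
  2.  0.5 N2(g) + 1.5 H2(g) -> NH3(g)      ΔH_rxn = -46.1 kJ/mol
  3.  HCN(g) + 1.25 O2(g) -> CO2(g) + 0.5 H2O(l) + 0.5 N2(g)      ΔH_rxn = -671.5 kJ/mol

ΔH_rxn = -890.3 kJ/mol

eq. 1 × 2: contributes 2·x
eq. 2: not needed.
eq. 3 reversed and × 2: (-2)·(-671.5) = +1343.0 kJ/mol
-437.6 = (+1343.0) + 2·x
x = (-437.6 − (+1343.0)) / (2) = -890.3 kJ/mol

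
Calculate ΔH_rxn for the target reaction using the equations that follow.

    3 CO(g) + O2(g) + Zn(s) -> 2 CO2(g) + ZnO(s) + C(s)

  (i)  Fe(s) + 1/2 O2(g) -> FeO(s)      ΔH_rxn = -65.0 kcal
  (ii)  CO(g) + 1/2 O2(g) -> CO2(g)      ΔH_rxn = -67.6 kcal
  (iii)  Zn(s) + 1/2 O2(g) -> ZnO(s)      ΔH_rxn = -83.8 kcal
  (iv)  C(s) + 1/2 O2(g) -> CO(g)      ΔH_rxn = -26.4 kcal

ΔH_rxn = -192.6 kcal

(i): not needed.
(ii) × 2: (2)·(-67.6) = -135.2 kcal
(iii) as written: -83.8 kcal
(iv) reversed: +26.4 kcal
Combining the equations, ΔH_rxn = (-135.2) + (-83.8) + (+26.4) = -192.6 kcal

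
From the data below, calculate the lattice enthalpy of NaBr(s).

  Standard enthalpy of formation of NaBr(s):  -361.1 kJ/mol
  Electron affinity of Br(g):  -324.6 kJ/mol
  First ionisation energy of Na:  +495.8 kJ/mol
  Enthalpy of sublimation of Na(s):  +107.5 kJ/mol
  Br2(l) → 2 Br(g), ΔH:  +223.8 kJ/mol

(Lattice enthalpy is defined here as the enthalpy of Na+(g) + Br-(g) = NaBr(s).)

U = -751.7 kJ/mol

ΔHf° = 1·ΔHsub + 1·(ΣIE) + 1/2·D(Br2) + 1·EA + U
-361.1 = 1·(+107.5) + 1·(+495.8) + 1/2·(+223.8) + 1·(-324.6) + U
U = -361.1 − (+390.6) = -751.7 kJ/mol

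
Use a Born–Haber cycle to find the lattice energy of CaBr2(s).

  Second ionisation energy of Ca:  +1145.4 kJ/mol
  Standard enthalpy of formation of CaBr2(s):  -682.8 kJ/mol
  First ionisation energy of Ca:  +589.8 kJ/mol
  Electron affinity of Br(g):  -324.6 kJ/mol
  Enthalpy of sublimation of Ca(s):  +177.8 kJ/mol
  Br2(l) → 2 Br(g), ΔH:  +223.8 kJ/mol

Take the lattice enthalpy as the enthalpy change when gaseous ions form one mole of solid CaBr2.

U = -2170.4 kJ/mol

ΔHf° = 1·ΔHsub + 1·(ΣIE) + 1·D(Br2) + 2·EA + U
-682.8 = 1·(+177.8) + 1·(+1735.2) + 1·(+223.8) + 2·(-324.6) + U
U = -682.8 − (+1487.6) = -2170.4 kJ/mol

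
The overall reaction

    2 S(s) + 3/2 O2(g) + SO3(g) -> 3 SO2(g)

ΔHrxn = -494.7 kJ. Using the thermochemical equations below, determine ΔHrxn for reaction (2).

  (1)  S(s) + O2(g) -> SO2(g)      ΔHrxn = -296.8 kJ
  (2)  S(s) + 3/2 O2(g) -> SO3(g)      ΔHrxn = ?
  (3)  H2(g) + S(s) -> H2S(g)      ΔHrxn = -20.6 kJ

(1) × 3: (3)·(-296.8) = -890.4 kJ
(2) reversed: contributes −x
(3): not needed.
-494.7 = (-890.4) − x
x = (-494.7 − (-890.4)) / (-1) = -395.7 kJ

ΔHrxn = -395.7 kJ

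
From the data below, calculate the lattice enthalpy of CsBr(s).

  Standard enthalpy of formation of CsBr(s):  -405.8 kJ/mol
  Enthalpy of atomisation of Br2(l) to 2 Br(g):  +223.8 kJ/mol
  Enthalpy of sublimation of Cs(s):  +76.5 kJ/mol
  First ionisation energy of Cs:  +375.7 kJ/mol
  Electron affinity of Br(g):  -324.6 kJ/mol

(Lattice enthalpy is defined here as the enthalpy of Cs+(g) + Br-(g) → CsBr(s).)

ΔHf° = 1·ΔHsub + 1·(ΣIE) + 1/2·D(Br2) + 1·EA + U
-405.8 = 1·(+76.5) + 1·(+375.7) + 1/2·(+223.8) + 1·(-324.6) + U
U = -405.8 − (+239.5) = -645.3 kJ/mol

U = -645.3 kJ/mol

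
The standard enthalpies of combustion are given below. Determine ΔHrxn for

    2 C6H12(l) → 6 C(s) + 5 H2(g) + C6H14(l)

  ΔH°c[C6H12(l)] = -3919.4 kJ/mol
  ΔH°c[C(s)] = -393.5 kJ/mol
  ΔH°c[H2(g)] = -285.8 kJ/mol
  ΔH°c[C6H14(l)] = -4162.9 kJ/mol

Using ΔH = Σ nΔHc°(reactants) − Σ nΔHc°(products):
= [2·(-3919.4)] − [6·(-393.5) + 5·(-285.8) + 1·(-4162.9)]
= 114.1 kJ/mol

ΔHrxn = 114.1 kJ/mol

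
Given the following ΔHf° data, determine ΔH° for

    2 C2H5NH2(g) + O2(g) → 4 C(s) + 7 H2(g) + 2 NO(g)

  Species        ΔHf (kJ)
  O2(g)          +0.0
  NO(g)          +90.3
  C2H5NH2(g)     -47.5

ΔH° = 275.6 kJ

Products: 4·(+0.0) + 7·(+0.0) + 2·(+90.3) = +180.6
Reactants: 2·(-47.5) + 1·(+0.0) = -95.0
ΔH° = (+180.6) − (-95.0) = 275.6 kJ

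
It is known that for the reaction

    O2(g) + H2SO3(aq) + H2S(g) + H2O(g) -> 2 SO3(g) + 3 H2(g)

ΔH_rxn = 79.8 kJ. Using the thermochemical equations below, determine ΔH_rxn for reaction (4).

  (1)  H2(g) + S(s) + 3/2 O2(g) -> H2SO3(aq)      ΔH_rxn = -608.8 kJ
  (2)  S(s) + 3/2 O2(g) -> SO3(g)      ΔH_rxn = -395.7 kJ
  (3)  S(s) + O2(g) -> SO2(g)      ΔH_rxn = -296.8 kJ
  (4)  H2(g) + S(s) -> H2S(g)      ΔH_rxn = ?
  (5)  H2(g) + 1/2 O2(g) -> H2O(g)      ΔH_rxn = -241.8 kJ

(1) reversed: +608.8 kJ
(2) × 2: (2)·(-395.7) = -791.4 kJ
(3): not needed.
(4) reversed: contributes −x
(5) reversed: +241.8 kJ
+79.8 = (+608.8) + (-791.4) + (+241.8) − x
x = (+79.8 − (+59.2)) / (-1) = -20.6 kJ

ΔH_rxn = -20.6 kJ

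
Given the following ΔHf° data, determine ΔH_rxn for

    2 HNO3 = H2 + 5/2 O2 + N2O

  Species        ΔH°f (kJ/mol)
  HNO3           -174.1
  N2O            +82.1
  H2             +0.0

ΔH_rxn = 430.3 kJ/mol

Products: 1·(+0.0) + 5/2·(+0.0) + 1·(+82.1) = +82.1
Reactants: 2·(-174.1) = -348.2
ΔH_rxn = (+82.1) − (-348.2) = 430.3 kJ/mol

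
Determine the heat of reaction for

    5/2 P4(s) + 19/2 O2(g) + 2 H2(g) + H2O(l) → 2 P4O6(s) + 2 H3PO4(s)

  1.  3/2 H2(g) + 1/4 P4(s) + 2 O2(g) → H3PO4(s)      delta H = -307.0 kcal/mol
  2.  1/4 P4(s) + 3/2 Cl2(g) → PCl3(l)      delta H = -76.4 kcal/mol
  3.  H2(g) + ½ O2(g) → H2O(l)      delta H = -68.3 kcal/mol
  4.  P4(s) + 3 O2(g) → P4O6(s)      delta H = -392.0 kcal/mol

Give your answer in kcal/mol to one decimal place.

delta H = -1329.7 kcal/mol

eq. 1 × 2 (×2 to match 2 H3PO4(s) in the target): (2)·(-307.0) = -614.0 kcal/mol
eq. 2: not needed (PCl3(l) appears nowhere else).
eq. 3 reversed (H2O(l) must end up as a reactant): +68.3 kcal/mol
eq. 4 × 2 (scale by 2 for the 2 P4O6(s)): (2)·(-392.0) = -784.0 kcal/mol
Summing the manipulated equations, delta H = (2)·(-307.0) + (-1)·(-68.3) + (2)·(-392.0) = -1329.7 kcal/mol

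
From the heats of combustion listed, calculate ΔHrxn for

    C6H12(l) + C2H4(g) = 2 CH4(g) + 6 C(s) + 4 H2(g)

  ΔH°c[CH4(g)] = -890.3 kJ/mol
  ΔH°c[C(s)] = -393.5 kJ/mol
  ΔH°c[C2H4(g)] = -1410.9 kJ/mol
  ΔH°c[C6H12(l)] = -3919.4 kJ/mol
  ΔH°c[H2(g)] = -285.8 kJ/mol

ΔHrxn = -45.5 kJ/mol

Using ΔH = Σ nΔHc°(reactants) − Σ nΔHc°(products):
= [1·(-3919.4) + 1·(-1410.9)] − [2·(-890.3) + 6·(-393.5) + 4·(-285.8)]
= -45.5 kJ/mol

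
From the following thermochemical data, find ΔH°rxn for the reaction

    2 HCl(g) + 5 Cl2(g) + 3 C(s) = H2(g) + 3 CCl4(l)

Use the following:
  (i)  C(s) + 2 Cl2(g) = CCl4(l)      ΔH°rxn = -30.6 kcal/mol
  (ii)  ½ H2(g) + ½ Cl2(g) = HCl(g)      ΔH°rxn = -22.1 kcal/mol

ΔH°rxn = -47.6 kcal/mol

(i) × 3 (×3 to match 3 CCl4(l) in the target): (3)·(-30.6) = -91.8 kcal/mol
(ii) reversed and × 2 (reverse to put HCl(g) on the reactant side; scale by 2 for the 2 HCl(g)): (-2)·(-22.1) = +44.2 kcal/mol
ΔH°rxn = (3)·(-30.6) + (-2)·(-22.1) = -47.6 kcal/mol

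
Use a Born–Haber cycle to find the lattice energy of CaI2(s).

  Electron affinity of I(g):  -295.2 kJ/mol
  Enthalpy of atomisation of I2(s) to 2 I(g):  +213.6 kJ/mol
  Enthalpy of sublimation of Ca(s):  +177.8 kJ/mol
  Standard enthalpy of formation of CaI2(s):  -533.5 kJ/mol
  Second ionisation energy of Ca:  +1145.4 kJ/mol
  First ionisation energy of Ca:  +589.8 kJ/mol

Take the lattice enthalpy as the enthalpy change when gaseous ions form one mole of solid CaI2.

ΔHf° = 1·ΔHsub + 1·(ΣIE) + 1·D(I2) + 2·EA + U
-533.5 = 1·(+177.8) + 1·(+1735.2) + 1·(+213.6) + 2·(-295.2) + U
U = -533.5 − (+1536.2) = -2069.7 kJ/mol

U = -2069.7 kJ/mol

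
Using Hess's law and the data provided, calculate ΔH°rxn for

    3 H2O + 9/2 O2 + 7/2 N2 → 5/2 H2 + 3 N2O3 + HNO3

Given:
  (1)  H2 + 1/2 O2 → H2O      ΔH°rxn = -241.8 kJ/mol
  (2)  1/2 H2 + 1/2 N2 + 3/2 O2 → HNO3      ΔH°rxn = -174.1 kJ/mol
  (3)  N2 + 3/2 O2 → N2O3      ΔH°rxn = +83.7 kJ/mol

ΔH°rxn = 802.4 kJ/mol

(1) reversed and × 3: (-3)·(-241.8) = +725.4 kJ/mol
(2) as written: -174.1 kJ/mol
(3) × 3: (3)·(+83.7) = +251.1 kJ/mol
ΔH°rxn = (+725.4) + (-174.1) + (+251.1) = 802.4 kJ/mol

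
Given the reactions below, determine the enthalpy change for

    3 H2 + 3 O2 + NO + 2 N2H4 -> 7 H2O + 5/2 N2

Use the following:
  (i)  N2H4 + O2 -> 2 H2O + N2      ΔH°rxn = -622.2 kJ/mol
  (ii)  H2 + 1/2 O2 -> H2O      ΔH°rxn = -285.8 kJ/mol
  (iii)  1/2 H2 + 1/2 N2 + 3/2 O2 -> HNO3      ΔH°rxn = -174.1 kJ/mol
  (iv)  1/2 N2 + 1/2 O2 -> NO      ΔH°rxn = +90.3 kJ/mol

(i) × 2 (×2 to match 2 N2H4 in the target): (2)·(-622.2) = -1244.4 kJ/mol
(ii) × 3: (3)·(-285.8) = -857.4 kJ/mol
(iii): not needed (HNO3 appears nowhere else).
(iv) reversed (reverse to put NO on the reactant side): -90.3 kJ/mol
Since enthalpy is a state function, ΔH°rxn = (-1244.4) + (-857.4) + (-90.3) = -2192.1 kJ/mol

ΔH°rxn = -2192.1 kJ/mol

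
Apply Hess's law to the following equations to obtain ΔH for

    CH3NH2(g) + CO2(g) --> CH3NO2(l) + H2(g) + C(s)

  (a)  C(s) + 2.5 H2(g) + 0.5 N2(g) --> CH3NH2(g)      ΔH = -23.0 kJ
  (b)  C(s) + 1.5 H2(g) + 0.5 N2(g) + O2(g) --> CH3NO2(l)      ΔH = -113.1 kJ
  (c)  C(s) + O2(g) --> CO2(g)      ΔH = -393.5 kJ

(a) reversed (CH3NH2(g) must end up as a reactant): +23.0 kJ
(b) as written (CH3NO2(l) already on the product side): -113.1 kJ
(c) reversed (CO2(g) must end up as a reactant): +393.5 kJ
ΔH = (+23.0) + (-113.1) + (+393.5) = 303.4 kJ

ΔH = 303.4 kJ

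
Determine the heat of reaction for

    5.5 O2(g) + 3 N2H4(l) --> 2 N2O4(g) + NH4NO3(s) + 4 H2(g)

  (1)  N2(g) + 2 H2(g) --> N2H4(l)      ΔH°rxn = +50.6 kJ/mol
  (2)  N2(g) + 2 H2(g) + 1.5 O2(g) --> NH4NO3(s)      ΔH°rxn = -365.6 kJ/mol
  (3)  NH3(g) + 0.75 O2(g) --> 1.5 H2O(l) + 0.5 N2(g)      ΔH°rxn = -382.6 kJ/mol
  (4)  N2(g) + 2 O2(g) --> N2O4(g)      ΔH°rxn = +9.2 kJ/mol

ΔH°rxn = -499.0 kJ/mol

(1) reversed and × 3 (N2H4(l) must end up as a reactant; scale by 3 for the 3 N2H4(l)): (-3)·(+50.6) = -151.8 kJ/mol
(2) as written (NH4NO3(s) already on the product side): -365.6 kJ/mol
(3): not needed (NH3(g) appears nowhere else).
(4) × 2 (scale by 2 for the 2 N2O4(g)): (2)·(+9.2) = +18.4 kJ/mol
Since enthalpy is a state function, ΔH°rxn = (-3)·(+50.6) + (1)·(-365.6) + (2)·(+9.2) = -499.0 kJ/mol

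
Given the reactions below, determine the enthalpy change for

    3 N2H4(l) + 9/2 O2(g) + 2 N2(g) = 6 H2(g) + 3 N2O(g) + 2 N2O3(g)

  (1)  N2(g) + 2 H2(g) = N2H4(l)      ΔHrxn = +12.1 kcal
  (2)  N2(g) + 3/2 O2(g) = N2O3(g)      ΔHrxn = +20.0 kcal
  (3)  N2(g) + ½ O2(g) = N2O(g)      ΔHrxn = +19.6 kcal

(1) reversed and × 3: (-3)·(+12.1) = -36.3 kcal
(2) × 2: (2)·(+20.0) = +40.0 kcal
(3) × 3: (3)·(+19.6) = +58.8 kcal
Summing the manipulated equations, ΔHrxn = (-36.3) + (+40.0) + (+58.8) = 62.5 kcal

ΔHrxn = 62.5 kcal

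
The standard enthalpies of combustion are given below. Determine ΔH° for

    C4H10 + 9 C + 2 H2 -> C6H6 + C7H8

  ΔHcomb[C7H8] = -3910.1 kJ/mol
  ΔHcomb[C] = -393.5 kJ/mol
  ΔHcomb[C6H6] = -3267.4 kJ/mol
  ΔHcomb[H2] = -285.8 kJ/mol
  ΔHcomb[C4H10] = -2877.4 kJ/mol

ΔH° = 187.0 kJ/mol

With combustion enthalpies, reactants minus products:
= [1·(-2877.4) + 9·(-393.5) + 2·(-285.8)] − [1·(-3267.4) + 1·(-3910.1)]
= 187.0 kJ/mol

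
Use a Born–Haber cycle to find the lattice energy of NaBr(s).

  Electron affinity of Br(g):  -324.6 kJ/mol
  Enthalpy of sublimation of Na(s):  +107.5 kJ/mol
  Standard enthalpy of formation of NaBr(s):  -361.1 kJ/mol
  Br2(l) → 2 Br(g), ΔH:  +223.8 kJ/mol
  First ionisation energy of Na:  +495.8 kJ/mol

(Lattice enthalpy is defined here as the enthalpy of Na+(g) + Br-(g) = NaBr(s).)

ΔHf° = 1·ΔHsub + 1·(ΣIE) + 1/2·D(Br2) + 1·EA + U
-361.1 = 1·(+107.5) + 1·(+495.8) + 1/2·(+223.8) + 1·(-324.6) + U
U = -361.1 − (+390.6) = -751.7 kJ/mol

U = -751.7 kJ/mol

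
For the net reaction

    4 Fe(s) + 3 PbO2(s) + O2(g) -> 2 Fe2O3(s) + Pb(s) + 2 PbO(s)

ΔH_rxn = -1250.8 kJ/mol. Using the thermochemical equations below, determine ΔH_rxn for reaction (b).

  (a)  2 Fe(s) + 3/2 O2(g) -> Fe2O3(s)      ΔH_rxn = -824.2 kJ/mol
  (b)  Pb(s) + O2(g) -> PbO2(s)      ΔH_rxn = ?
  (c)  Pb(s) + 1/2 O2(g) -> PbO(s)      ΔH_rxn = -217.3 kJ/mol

(a) × 2: (2)·(-824.2) = -1648.4 kJ/mol
(b) reversed and × 3: contributes −3·x
(c) × 2: (2)·(-217.3) = -434.6 kJ/mol
-1250.8 = (-1648.4) + (-434.6) − 3·x
x = (-1250.8 − (-2083.0)) / (-3) = -277.4 kJ/mol

ΔH_rxn = -277.4 kJ/mol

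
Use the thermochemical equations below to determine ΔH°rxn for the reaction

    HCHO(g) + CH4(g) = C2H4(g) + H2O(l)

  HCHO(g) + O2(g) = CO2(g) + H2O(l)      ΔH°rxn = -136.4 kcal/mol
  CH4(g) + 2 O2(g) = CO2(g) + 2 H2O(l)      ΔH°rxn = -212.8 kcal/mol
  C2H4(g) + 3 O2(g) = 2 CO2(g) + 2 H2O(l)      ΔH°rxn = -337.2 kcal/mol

ΔH°rxn = -12.0 kcal/mol

equation 1 as written (HCHO(g) already on the reactant side): -136.4 kcal/mol
equation 2 as written (CH4(g) already on the reactant side): -212.8 kcal/mol
equation 3 reversed (reverse to put C2H4(g) on the product side): +337.2 kcal/mol
Summing the manipulated equations, ΔH°rxn = (-136.4) + (-212.8) + (+337.2) = -12.0 kcal/mol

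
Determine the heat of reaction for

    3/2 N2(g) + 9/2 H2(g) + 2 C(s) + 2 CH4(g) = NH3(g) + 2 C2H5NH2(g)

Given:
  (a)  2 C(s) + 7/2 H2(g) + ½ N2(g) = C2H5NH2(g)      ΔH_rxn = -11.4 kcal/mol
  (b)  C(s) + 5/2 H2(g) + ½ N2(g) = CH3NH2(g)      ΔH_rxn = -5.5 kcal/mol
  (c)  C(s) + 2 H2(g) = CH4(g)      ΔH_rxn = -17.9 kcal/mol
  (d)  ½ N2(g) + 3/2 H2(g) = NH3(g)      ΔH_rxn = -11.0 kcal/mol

(a) × 2: (2)·(-11.4) = -22.8 kcal/mol
(b): not needed.
(c) reversed and × 2: (-2)·(-17.9) = +35.8 kcal/mol
(d) as written: -11.0 kcal/mol
ΔH_rxn = (-22.8) + (+35.8) + (-11.0) = 2.0 kcal/mol

ΔH_rxn = 2.0 kcal/mol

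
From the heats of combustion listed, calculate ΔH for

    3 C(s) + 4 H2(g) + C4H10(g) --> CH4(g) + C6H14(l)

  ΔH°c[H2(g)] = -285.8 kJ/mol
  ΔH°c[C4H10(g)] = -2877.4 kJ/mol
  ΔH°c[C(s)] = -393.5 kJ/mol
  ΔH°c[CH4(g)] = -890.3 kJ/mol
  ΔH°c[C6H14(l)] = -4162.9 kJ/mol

With combustion enthalpies, reactants minus products:
= [3·(-393.5) + 4·(-285.8) + 1·(-2877.4)] − [1·(-890.3) + 1·(-4162.9)]
= -147.9 kJ/mol

ΔH = -147.9 kJ/mol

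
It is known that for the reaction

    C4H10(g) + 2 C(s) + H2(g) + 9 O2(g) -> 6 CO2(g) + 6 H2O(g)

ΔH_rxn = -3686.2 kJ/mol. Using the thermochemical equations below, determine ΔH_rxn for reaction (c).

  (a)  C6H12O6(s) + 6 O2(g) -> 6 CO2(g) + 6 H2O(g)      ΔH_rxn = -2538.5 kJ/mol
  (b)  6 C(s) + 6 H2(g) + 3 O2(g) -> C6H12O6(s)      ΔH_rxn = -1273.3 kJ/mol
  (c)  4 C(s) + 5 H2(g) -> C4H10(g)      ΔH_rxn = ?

(a) as written: -2538.5 kJ/mol
(b) as written: -1273.3 kJ/mol
(c) reversed: contributes −x
-3686.2 = (-2538.5) + (-1273.3) − x
x = (-3686.2 − (-3811.8)) / (-1) = -125.6 kJ/mol

ΔH_rxn = -125.6 kJ/mol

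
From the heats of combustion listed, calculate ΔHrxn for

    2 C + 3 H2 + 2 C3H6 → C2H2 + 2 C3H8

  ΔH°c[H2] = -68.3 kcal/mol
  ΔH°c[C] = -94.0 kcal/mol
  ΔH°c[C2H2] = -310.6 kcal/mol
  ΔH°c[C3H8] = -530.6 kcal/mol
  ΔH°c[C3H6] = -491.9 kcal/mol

ΔHrxn = -4.9 kcal/mol

Using ΔH = Σ nΔHc°(reactants) − Σ nΔHc°(products):
= [2·(-94.0) + 3·(-68.3) + 2·(-491.9)] − [1·(-310.6) + 2·(-530.6)]
= -4.9 kcal/mol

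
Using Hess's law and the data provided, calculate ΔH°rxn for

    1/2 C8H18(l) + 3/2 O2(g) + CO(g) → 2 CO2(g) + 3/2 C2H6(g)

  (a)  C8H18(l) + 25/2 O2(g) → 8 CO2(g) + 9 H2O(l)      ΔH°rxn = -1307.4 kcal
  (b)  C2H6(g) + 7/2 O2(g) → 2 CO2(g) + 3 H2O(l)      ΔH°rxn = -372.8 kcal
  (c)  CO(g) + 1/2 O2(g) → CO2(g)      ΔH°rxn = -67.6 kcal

ΔH°rxn = -162.1 kcal

(a) × 1/2: (1/2)·(-1307.4) = -653.7 kcal
(b) reversed and × 3/2: (-3/2)·(-372.8) = +559.2 kcal
(c) as written: -67.6 kcal
ΔH°rxn = (-653.7) + (+559.2) + (-67.6) = -162.1 kcal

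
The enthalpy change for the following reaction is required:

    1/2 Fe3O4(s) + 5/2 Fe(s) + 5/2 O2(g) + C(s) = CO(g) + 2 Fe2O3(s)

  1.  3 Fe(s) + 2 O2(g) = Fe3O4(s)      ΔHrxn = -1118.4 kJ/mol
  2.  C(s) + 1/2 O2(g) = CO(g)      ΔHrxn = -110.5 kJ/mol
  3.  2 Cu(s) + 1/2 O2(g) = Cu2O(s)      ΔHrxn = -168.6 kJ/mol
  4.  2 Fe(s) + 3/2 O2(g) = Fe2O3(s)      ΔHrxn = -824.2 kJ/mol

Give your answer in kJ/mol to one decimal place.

ΔHrxn = -1199.7 kJ/mol

eq. 1 reversed and × 1/2 (reverse to put Fe3O4(s) on the reactant side; scale by 1/2 for the 1/2 Fe3O4(s)): (-1/2)·(-1118.4) = +559.2 kJ/mol
eq. 2 as written (CO(g) already on the product side): -110.5 kJ/mol
eq. 3: not needed (Cu(s) appears nowhere else).
eq. 4 × 2 (×2 to match 2 Fe2O3(s) in the target): (2)·(-824.2) = -1648.4 kJ/mol
Summing the manipulated equations, ΔHrxn = (-1/2)·(-1118.4) + (1)·(-110.5) + (2)·(-824.2) = -1199.7 kJ/mol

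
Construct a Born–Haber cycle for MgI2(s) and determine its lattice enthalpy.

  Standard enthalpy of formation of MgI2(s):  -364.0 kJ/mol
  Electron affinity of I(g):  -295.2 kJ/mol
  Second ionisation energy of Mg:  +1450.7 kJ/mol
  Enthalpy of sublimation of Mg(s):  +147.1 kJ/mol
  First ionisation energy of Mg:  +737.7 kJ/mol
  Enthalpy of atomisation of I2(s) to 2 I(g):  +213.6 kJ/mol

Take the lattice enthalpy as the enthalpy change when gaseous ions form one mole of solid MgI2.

U = -2322.7 kJ/mol

ΔHf° = 1·ΔHsub + 1·(ΣIE) + 1·D(I2) + 2·EA + U
-364.0 = 1·(+147.1) + 1·(+2188.4) + 1·(+213.6) + 2·(-295.2) + U
U = -364.0 − (+1958.7) = -2322.7 kJ/mol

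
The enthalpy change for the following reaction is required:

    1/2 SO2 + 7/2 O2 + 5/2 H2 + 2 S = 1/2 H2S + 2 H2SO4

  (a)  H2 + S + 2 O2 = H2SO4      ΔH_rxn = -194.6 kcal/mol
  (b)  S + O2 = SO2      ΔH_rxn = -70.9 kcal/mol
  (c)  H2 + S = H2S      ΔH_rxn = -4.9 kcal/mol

(a) × 2 (×2 to match 2 H2SO4 in the target): (2)·(-194.6) = -389.2 kcal/mol
(b) reversed and × 1/2 (SO2 must end up as a reactant; ×1/2 to match 1/2 SO2 in the target): (-1/2)·(-70.9) = +35.45 kcal/mol
(c) × 1/2 (×1/2 to match 1/2 H2S in the target): (1/2)·(-4.9) = -2.45 kcal/mol
Combining the equations, ΔH_rxn = (2)·(-194.6) + (-1/2)·(-70.9) + (1/2)·(-4.9) = -356.2 kcal/mol

ΔH_rxn = -356.2 kcal/mol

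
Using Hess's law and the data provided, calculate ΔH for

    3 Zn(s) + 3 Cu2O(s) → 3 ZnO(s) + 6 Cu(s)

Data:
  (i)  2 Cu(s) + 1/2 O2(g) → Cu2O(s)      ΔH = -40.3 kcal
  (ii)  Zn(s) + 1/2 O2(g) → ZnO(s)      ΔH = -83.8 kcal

(i) reversed and × 3 (reverse to put Cu2O(s) on the reactant side; scale by 3 for the 3 Cu2O(s)): (-3)·(-40.3) = +120.9 kcal
(ii) × 3 (scale by 3 for the 3 ZnO(s)): (3)·(-83.8) = -251.4 kcal
ΔH = (+120.9) + (-251.4) = -130.5 kcal

ΔH = -130.5 kcal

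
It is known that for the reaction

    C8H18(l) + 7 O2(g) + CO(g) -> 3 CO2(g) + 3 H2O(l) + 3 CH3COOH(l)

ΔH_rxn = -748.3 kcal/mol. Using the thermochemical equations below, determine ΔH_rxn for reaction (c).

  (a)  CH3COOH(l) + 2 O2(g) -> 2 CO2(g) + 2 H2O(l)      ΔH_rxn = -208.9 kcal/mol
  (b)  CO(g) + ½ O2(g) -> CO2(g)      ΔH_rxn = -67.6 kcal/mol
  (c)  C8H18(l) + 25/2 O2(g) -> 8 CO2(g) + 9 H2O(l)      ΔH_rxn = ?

ΔH_rxn = -1307.4 kcal/mol

(a) reversed and × 3 (CH3COOH(l) must end up as a product; ×3 to match 3 CH3COOH(l) in the target): (-3)·(-208.9) = +626.7 kcal/mol
(b) as written (CO(g) already on the reactant side): -67.6 kcal/mol
(c) as written (C8H18(l) already on the reactant side): contributes x
-748.3 = (+626.7) + (-67.6) + x
x = (-748.3 − (+559.1)) / (1) = -1307.4 kcal/mol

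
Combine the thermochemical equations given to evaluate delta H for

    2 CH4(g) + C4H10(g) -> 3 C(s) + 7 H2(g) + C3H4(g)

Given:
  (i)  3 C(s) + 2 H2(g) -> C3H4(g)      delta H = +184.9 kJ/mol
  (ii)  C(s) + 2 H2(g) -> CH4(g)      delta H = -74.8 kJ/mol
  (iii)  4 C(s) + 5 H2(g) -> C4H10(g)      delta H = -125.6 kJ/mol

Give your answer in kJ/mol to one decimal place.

delta H = 460.1 kJ/mol

(i) as written (C3H4(g) already on the product side): +184.9 kJ/mol
(ii) reversed and × 2 (reverse to put CH4(g) on the reactant side; scale by 2 for the 2 CH4(g)): (-2)·(-74.8) = +149.6 kJ/mol
(iii) reversed (reverse to put C4H10(g) on the reactant side): +125.6 kJ/mol
By Hess's law, delta H = (+184.9) + (+149.6) + (+125.6) = 460.1 kJ/mol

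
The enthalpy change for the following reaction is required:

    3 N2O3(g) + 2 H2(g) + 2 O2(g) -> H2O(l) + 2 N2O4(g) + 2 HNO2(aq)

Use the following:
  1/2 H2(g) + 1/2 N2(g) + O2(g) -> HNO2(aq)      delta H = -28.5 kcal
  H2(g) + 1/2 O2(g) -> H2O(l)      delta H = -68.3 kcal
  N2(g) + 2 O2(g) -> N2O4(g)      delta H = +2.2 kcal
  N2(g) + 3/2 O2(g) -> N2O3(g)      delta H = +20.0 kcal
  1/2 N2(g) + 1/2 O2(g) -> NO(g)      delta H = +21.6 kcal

equation 1 × 2: (2)·(-28.5) = -57.0 kcal
equation 2 as written: -68.3 kcal
equation 3 × 2: (2)·(+2.2) = +4.4 kcal
equation 4 reversed and × 3: (-3)·(+20.0) = -60.0 kcal
equation 5: not needed.
Summing the manipulated equations, delta H = (-57.0) + (-68.3) + (+4.4) + (-60.0) = -180.9 kcal

delta H = -180.9 kcal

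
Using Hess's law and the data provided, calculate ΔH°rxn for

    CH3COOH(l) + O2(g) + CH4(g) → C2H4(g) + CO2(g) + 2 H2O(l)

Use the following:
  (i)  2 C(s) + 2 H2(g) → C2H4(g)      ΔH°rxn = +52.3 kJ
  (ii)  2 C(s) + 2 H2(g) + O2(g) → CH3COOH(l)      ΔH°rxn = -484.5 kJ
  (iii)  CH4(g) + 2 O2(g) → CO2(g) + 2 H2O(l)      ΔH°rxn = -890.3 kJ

(i) as written: +52.3 kJ
(ii) reversed: +484.5 kJ
(iii) as written: -890.3 kJ
Combining the equations, ΔH°rxn = (1)·(+52.3) + (-1)·(-484.5) + (1)·(-890.3) = -353.5 kJ

ΔH°rxn = -353.5 kJ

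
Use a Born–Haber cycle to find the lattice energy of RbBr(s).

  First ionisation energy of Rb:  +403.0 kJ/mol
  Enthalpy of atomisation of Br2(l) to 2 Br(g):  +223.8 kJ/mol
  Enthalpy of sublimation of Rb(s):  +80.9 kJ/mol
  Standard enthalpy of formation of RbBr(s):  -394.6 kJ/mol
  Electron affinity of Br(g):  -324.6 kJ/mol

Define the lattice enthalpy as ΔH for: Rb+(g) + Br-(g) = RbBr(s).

U = -665.8 kJ/mol

ΔHf° = 1·ΔHsub + 1·(ΣIE) + 1/2·D(Br2) + 1·EA + U
-394.6 = 1·(+80.9) + 1·(+403.0) + 1/2·(+223.8) + 1·(-324.6) + U
U = -394.6 − (+271.2) = -665.8 kJ/mol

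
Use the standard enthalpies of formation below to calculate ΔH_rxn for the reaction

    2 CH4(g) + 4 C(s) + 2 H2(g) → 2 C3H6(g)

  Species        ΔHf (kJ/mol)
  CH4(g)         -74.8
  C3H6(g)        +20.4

ΔH°rxn = Σ nΔHf°(products) − Σ nΔHf°(reactants).
Products: 2·(+20.4) = +40.8
Reactants: 2·(-74.8) + 4·(+0.0) + 2·(+0.0) = -149.6
ΔH_rxn = (+40.8) − (-149.6) = 190.4 kJ/mol

ΔH_rxn = 190.4 kJ/mol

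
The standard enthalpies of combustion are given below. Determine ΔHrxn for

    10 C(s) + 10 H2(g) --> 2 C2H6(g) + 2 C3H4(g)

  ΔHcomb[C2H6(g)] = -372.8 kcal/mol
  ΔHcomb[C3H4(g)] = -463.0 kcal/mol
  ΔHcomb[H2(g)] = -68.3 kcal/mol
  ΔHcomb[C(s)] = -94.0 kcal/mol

Using ΔH = Σ nΔHc°(reactants) − Σ nΔHc°(products):
= [10·(-94.0) + 10·(-68.3)] − [2·(-372.8) + 2·(-463.0)]
= 48.6 kcal/mol

ΔHrxn = 48.6 kcal/mol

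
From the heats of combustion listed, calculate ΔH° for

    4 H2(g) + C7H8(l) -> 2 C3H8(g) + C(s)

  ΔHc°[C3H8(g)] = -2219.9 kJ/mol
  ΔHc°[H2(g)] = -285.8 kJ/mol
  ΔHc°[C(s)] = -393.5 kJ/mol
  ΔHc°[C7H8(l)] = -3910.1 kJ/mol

ΔH° = -220.0 kJ/mol

With combustion enthalpies, reactants minus products:
= [4·(-285.8) + 1·(-3910.1)] − [2·(-2219.9) + 1·(-393.5)]
= -220.0 kJ/mol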